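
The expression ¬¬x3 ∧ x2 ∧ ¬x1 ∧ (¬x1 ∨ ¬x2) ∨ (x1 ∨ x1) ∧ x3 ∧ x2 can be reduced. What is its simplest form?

¬¬x3 ∧ x2 ∧ ¬x1 ∧ (¬x1 ∨ ¬x2) ∨ (x1 ∨ x1) ∧ x3 ∧ x2
= ¬¬x3 ∧ x2 ∧ ¬x1 ∨ (x1 ∨ x1) ∧ x3 ∧ x2   [absorption]
= ¬¬x3 ∧ x2 ∧ ¬x1 ∨ x1 ∧ x3 ∧ x2   [idempotence]
= x3 ∧ x2 ∧ ¬x1 ∨ x1 ∧ x3 ∧ x2   [double negation]
= x3 ∧ x2   [distribution]

x3 ∧ x2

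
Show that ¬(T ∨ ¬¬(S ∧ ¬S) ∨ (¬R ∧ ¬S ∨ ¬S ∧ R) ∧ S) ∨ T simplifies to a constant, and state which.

True

¬(T ∨ ¬¬(S ∧ ¬S) ∨ (¬R ∧ ¬S ∨ ¬S ∧ R) ∧ S) ∨ T
= ¬(T ∨ ¬¬(S ∧ ¬S) ∨ ¬S ∧ S) ∨ T   — distribution
= ¬(T ∨ ¬¬(S ∧ ¬S)) ∨ T   — complement / identity
= ¬(T ∨ S ∧ ¬S) ∨ T   — double negation
= ¬T ∨ T   — complement / identity
= True   — complement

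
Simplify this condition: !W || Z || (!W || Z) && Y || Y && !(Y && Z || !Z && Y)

!W || Z || (!W || Z) && Y || Y && !(Y && Z || !Z && Y)
= !W || Z || (!W || Z) && Y || Y && !Y
= !W || Z || Y && !Y
= !W || Z

!W || Z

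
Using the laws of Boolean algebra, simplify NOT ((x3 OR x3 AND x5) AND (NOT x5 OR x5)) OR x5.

NOT ((x3 OR x3 AND x5) AND (NOT x5 OR x5)) OR x5
= NOT (x3 OR x3 AND x5) OR x5   (complement / identity)
= NOT x3 OR x5   (absorption)

NOT x3 OR x5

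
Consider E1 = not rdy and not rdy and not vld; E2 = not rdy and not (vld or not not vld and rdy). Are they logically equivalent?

Yes

E1: not rdy and not rdy and not vld
    = not rdy and not vld
E2: not rdy and not (vld or not not vld and rdy)
    = not rdy and not (vld or vld and rdy)
    = not rdy and not vld
Both reduce to not rdy and not vld, so they are equivalent.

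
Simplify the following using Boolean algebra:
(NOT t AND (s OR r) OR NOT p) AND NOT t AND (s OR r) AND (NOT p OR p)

(NOT t AND (s OR r) OR NOT p) AND NOT t AND (s OR r) AND (NOT p OR p)
= (NOT t AND (s OR r) OR NOT p) AND NOT t AND (s OR r)   [complement / identity]
= NOT t AND (s OR r)   [absorption]

NOT t AND (s OR r)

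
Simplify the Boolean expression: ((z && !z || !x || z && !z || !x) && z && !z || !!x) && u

((z && !z || !x || z && !z || !x) && z && !z || !!x) && u
= ((z && !z || !x) && z && !z || !!x) && u   — idempotence
= ((z && !z || !x) && z && !z || x) && u   — double negation
= (z && !z || x) && u   — absorption
= x && u   — complement / identity

x && u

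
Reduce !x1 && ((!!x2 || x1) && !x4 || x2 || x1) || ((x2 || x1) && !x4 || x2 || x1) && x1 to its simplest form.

!x1 && ((!!x2 || x1) && !x4 || x2 || x1) || ((x2 || x1) && !x4 || x2 || x1) && x1
= !x1 && ((x2 || x1) && !x4 || x2 || x1) || ((x2 || x1) && !x4 || x2 || x1) && x1   — double negation
= !x1 && (x2 || x1) || ((x2 || x1) && !x4 || x2 || x1) && x1   — absorption
= !x1 && (x2 || x1) || (x2 || x1) && x1   — absorption
= x2 || x1   — distribution

x2 || x1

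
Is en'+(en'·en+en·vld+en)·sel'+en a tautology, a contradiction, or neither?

tautology

en'+(en'·en+en·vld+en)·sel'+en
= en'+(en'·en+en)·sel'+en   — absorption
= en'+en·sel'+en   — complement / identity
= en'+en   — absorption
= 1   — complement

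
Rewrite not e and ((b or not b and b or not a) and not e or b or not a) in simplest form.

not e and (b or not a)

not e and ((b or not b and b or not a) and not e or b or not a)
= not e and ((b or not a) and not e or b or not a)   (complement / identity)
= not e and (b or not a)   (absorption)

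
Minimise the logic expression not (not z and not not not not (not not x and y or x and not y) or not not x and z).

not x

not (not z and not not not not (not not x and y or x and not y) or not not x and z)
= not (not z and not not not not (x and y or x and not y) or not not x and z)   — double negation
= not (not z and not not (x and y or x and not y) or not not x and z)   — double negation
= not (not z and not not x or not not x and z)   — distribution
= not not not x   — distribution
= not x   — double negation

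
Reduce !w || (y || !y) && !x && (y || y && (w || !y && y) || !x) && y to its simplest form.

!w || (y || !y) && !x && (y || y && (w || !y && y) || !x) && y
= !w || (y || !y) && !x && (y || y && w || !x) && y
= !w || !x && (y || y && w || !x) && y
= !w || !x && (y || !x) && y
= !w || !x && y

!w || !x && y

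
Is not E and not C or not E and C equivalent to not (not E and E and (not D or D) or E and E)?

E1: not E and not C or not E and C
    = not E   — distribution
E2: not (not E and E and (not D or D) or E and E)
    = not (not E and E or E and E)   — complement / identity
    = not E   — distribution
Both reduce to not E, so they are equivalent.

Yes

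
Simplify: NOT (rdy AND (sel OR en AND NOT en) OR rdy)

NOT rdy

NOT (rdy AND (sel OR en AND NOT en) OR rdy)
= NOT (rdy AND sel OR rdy)   [complement / identity]
= NOT rdy   [absorption]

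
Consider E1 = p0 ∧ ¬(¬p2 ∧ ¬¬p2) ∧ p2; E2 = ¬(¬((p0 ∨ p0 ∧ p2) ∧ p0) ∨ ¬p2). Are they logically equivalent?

E1: p0 ∧ ¬(¬p2 ∧ ¬¬p2) ∧ p2
    = p0 ∧ (p2 ∨ ¬p2) ∧ p2
    = p0 ∧ p2
E2: ¬(¬((p0 ∨ p0 ∧ p2) ∧ p0) ∨ ¬p2)
    = ¬(¬(p0 ∧ p0) ∨ ¬p2)
    = p0 ∧ p0 ∧ p2
    = p0 ∧ p2
Both reduce to p0 ∧ p2, so they are equivalent.

Yes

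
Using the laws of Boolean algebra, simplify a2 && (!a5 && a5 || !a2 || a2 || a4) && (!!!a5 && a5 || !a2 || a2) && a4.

a2 && (!a5 && a5 || !a2 || a2 || a4) && (!!!a5 && a5 || !a2 || a2) && a4
= a2 && (!a5 && a5 || !a2 || a2 || a4) && (!a5 && a5 || !a2 || a2) && a4   [double negation]
= a2 && (!a5 && a5 || !a2 || a2) && a4   [absorption]
= a2 && (!a2 || a2) && a4   [complement / identity]
= a2 && a4   [complement / identity]

a2 && a4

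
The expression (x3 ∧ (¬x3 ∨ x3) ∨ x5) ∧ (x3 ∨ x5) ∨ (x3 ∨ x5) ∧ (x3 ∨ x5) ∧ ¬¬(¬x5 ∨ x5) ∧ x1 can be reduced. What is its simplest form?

x3 ∨ x5

(x3 ∧ (¬x3 ∨ x3) ∨ x5) ∧ (x3 ∨ x5) ∨ (x3 ∨ x5) ∧ (x3 ∨ x5) ∧ ¬¬(¬x5 ∨ x5) ∧ x1
= (x3 ∨ x5) ∧ (x3 ∨ x5) ∨ (x3 ∨ x5) ∧ (x3 ∨ x5) ∧ ¬¬(¬x5 ∨ x5) ∧ x1
= (x3 ∨ x5) ∧ (x3 ∨ x5) ∨ (x3 ∨ x5) ∧ (x3 ∨ x5) ∧ (¬x5 ∨ x5) ∧ x1
= (x3 ∨ x5) ∧ (x3 ∨ x5) ∨ (x3 ∨ x5) ∧ (x3 ∨ x5) ∧ x1
= (x3 ∨ x5) ∧ (x3 ∨ x5)
= x3 ∨ x5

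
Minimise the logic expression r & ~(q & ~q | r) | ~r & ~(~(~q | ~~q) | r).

~r

r & ~(q & ~q | r) | ~r & ~(~(~q | ~~q) | r)
= r & ~(q & ~q | r) | ~r & ~(q & ~q | r)   [De Morgan]
= ~(q & ~q | r) & (r | ~r)   [distribution]
= ~r & (r | ~r)   [complement / identity]
= ~r   [complement / identity]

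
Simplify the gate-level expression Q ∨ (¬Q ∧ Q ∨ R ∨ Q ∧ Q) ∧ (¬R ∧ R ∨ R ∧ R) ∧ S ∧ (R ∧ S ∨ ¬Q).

Q ∨ (¬Q ∧ Q ∨ R ∨ Q ∧ Q) ∧ (¬R ∧ R ∨ R ∧ R) ∧ S ∧ (R ∧ S ∨ ¬Q)
= Q ∨ (R ∨ Q ∧ Q) ∧ (¬R ∧ R ∨ R ∧ R) ∧ S ∧ (R ∧ S ∨ ¬Q)   [complement / identity]
= Q ∨ (R ∨ Q ∧ Q) ∧ R ∧ S ∧ (R ∧ S ∨ ¬Q)   [distribution]
= Q ∨ (R ∨ Q) ∧ R ∧ S ∧ (R ∧ S ∨ ¬Q)   [idempotence]
= Q ∨ R ∧ S ∧ (R ∧ S ∨ ¬Q)   [absorption]
= Q ∨ R ∧ S   [absorption]

Q ∨ R ∧ S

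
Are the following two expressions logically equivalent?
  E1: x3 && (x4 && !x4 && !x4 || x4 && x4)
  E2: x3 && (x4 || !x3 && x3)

E1: x3 && (x4 && !x4 && !x4 || x4 && x4)
    = x3 && (x4 && !x4 || x4 && x4)   — idempotence
    = x3 && x4   — distribution
E2: x3 && (x4 || !x3 && x3)
    = x3 && x4   — complement / identity
Both reduce to x3 && x4, so they are equivalent.

Yes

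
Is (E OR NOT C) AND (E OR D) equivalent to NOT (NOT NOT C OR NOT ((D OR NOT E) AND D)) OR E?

Yes

E1: (E OR NOT C) AND (E OR D)
    = NOT C AND D OR E
E2: NOT (NOT NOT C OR NOT ((D OR NOT E) AND D)) OR E
    = NOT C AND (D OR NOT E) AND D OR E
    = NOT C AND D OR E
Both reduce to NOT C AND D OR E, so they are equivalent.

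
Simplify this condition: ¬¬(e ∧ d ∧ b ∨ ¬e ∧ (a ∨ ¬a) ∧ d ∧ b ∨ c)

d ∧ b ∨ c

¬¬(e ∧ d ∧ b ∨ ¬e ∧ (a ∨ ¬a) ∧ d ∧ b ∨ c)
= e ∧ d ∧ b ∨ ¬e ∧ (a ∨ ¬a) ∧ d ∧ b ∨ c
= e ∧ d ∧ b ∨ ¬e ∧ d ∧ b ∨ c
= d ∧ b ∨ c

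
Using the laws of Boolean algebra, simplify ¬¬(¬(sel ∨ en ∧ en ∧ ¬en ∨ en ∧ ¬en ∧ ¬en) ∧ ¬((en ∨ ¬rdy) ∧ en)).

¬¬(¬(sel ∨ en ∧ en ∧ ¬en ∨ en ∧ ¬en ∧ ¬en) ∧ ¬((en ∨ ¬rdy) ∧ en))
= ¬¬(¬(sel ∨ en ∧ ¬en) ∧ ¬((en ∨ ¬rdy) ∧ en))   — distribution
= ¬¬(¬sel ∧ ¬((en ∨ ¬rdy) ∧ en))   — complement / identity
= ¬¬(¬sel ∧ ¬en)   — absorption
= ¬sel ∧ ¬en   — double negation

¬sel ∧ ¬en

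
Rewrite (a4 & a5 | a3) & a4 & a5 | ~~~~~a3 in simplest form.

(a4 & a5 | a3) & a4 & a5 | ~~~~~a3
= a4 & a5 | ~~~~~a3   (absorption)
= a4 & a5 | ~~~a3   (double negation)
= a4 & a5 | ~a3   (double negation)

a4 & a5 | ~a3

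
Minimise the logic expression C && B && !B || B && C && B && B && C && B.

C && B && !B || B && C && B && B && C && B
= C && B && !B || B && C && B   [idempotence]
= C && B   [distribution]

C && B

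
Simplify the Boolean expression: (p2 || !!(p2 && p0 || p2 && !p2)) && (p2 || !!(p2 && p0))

(p2 || !!(p2 && p0 || p2 && !p2)) && (p2 || !!(p2 && p0))
= (p2 || !!(p2 && p0)) && (p2 || !!(p2 && p0))   — complement / identity
= p2 || !!(p2 && p0)   — idempotence
= p2 || p2 && p0   — double negation
= p2   — absorption

p2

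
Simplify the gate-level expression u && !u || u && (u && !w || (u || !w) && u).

u

u && !u || u && (u && !w || (u || !w) && u)
= u && !u || u && (u && !w || u)   (absorption)
= u && !u || u && u   (absorption)
= u   (distribution)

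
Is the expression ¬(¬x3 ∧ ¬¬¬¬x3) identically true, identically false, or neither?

identically true

¬(¬x3 ∧ ¬¬¬¬x3)
= x3 ∨ ¬¬¬x3   [De Morgan]
= x3 ∨ ¬x3   [double negation]
= True   [complement]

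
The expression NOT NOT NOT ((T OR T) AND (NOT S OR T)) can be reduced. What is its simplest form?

NOT T

NOT NOT NOT ((T OR T) AND (NOT S OR T))
= NOT NOT NOT (T OR T AND NOT S)   — distribution
= NOT NOT NOT T   — absorption
= NOT T   — double negation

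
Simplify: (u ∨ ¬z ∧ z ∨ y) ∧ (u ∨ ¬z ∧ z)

u

(u ∨ ¬z ∧ z ∨ y) ∧ (u ∨ ¬z ∧ z)
= u ∨ ¬z ∧ z
= u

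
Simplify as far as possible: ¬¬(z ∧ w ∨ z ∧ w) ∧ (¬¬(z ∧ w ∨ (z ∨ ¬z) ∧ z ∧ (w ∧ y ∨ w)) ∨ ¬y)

z ∧ w

¬¬(z ∧ w ∨ z ∧ w) ∧ (¬¬(z ∧ w ∨ (z ∨ ¬z) ∧ z ∧ (w ∧ y ∨ w)) ∨ ¬y)
= ¬¬(z ∧ w ∨ z ∧ w) ∧ (¬¬(z ∧ w ∨ z ∧ (w ∧ y ∨ w)) ∨ ¬y)   [complement / identity]
= ¬¬(z ∧ w ∨ z ∧ w) ∧ (¬¬(z ∧ w ∨ z ∧ w) ∨ ¬y)   [absorption]
= ¬¬(z ∧ w ∨ z ∧ w)   [absorption]
= ¬¬(z ∧ w)   [idempotence]
= z ∧ w   [double negation]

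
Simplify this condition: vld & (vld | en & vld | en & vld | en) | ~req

vld | ~req

vld & (vld | en & vld | en & vld | en) | ~req
= vld & (vld | en & vld | en) | ~req   [idempotence]
= vld & (vld | en) | ~req   [absorption]
= vld | ~req   [absorption]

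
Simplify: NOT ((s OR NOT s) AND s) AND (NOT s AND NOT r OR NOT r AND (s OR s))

NOT s AND NOT r

NOT ((s OR NOT s) AND s) AND (NOT s AND NOT r OR NOT r AND (s OR s))
= NOT ((s OR NOT s) AND s) AND (NOT s AND NOT r OR NOT r AND s)   (idempotence)
= NOT ((s OR NOT s) AND s) AND NOT r   (distribution)
= NOT s AND NOT r   (complement / identity)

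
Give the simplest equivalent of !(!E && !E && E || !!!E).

!(!E && !E && E || !!!E)
= !(!E && E || !!!E)   [idempotence]
= !!!!E   [complement / identity]
= !!E   [double negation]
= E   [double negation]

E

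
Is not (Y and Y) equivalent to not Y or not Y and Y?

Yes

E1: not (Y and Y)
    = not Y   [idempotence]
E2: not Y or not Y and Y
    = not Y   [complement / identity]
Both reduce to not Y, so they are equivalent.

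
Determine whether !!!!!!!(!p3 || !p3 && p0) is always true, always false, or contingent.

contingent

!!!!!!!(!p3 || !p3 && p0)
= !!!!!(!p3 || !p3 && p0)   [double negation]
= !!!!!!p3   [absorption]
= !!!!p3   [double negation]
= !!p3   [double negation]
= p3   [double negation]
This depends on p3, so it is not a constant.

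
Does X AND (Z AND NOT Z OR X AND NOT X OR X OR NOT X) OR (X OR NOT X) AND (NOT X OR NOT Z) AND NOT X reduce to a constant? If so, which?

X AND (Z AND NOT Z OR X AND NOT X OR X OR NOT X) OR (X OR NOT X) AND (NOT X OR NOT Z) AND NOT X
= X AND (Z AND NOT Z OR X OR NOT X) OR (X OR NOT X) AND (NOT X OR NOT Z) AND NOT X
= X AND (Z AND NOT Z OR X OR NOT X) OR (X OR NOT X) AND NOT X
= X AND (X OR NOT X) OR (X OR NOT X) AND NOT X
= X OR NOT X
= TRUE

yes, True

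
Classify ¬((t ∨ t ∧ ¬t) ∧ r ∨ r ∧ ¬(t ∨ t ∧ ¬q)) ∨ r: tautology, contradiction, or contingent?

tautology

¬((t ∨ t ∧ ¬t) ∧ r ∨ r ∧ ¬(t ∨ t ∧ ¬q)) ∨ r
= ¬(t ∧ r ∨ r ∧ ¬(t ∨ t ∧ ¬q)) ∨ r   (complement / identity)
= ¬(t ∧ r ∨ r ∧ ¬t) ∨ r   (absorption)
= ¬r ∨ r   (distribution)
= True   (complement)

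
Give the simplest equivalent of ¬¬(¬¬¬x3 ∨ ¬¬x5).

¬x3 ∨ x5

¬¬(¬¬¬x3 ∨ ¬¬x5)
= ¬¬(¬x3 ∨ ¬¬x5)
= ¬x3 ∨ ¬¬x5
= ¬x3 ∨ x5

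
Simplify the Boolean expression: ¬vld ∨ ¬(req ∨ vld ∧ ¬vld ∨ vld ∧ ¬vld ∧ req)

¬vld ∨ ¬req

¬vld ∨ ¬(req ∨ vld ∧ ¬vld ∨ vld ∧ ¬vld ∧ req)
= ¬vld ∨ ¬(req ∨ vld ∧ ¬vld)
= ¬vld ∨ ¬req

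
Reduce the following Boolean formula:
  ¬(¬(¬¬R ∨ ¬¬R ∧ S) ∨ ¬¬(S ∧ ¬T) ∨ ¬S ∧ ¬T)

R ∧ T

¬(¬(¬¬R ∨ ¬¬R ∧ S) ∨ ¬¬(S ∧ ¬T) ∨ ¬S ∧ ¬T)
= ¬(¬(¬¬R ∨ ¬¬R ∧ S) ∨ S ∧ ¬T ∨ ¬S ∧ ¬T)   (double negation)
= ¬(¬(¬¬R ∨ ¬¬R ∧ S) ∨ ¬T)   (distribution)
= ¬(¬¬¬R ∨ ¬T)   (absorption)
= ¬¬R ∧ T   (De Morgan)
= R ∧ T   (double negation)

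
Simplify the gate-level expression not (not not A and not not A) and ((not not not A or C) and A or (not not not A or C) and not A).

not A

not (not not A and not not A) and ((not not not A or C) and A or (not not not A or C) and not A)
= not (not not A and not not A) and (not not not A or C)   [distribution]
= not not not A and (not not not A or C)   [idempotence]
= not not not A   [absorption]
= not A   [double negation]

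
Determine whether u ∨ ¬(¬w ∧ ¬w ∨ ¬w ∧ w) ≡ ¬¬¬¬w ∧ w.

E1: u ∨ ¬(¬w ∧ ¬w ∨ ¬w ∧ w)
    = u ∨ ¬¬w   — distribution
    = u ∨ w   — double negation
E2: ¬¬¬¬w ∧ w
    = ¬¬w ∧ w   — double negation
    = w ∧ w   — double negation
    = w   — idempotence
These differ: at u=1, w=0, E1 = 1 but E2 = 0.

No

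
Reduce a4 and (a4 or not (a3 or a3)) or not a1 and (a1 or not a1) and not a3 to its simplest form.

a4 and (a4 or not (a3 or a3)) or not a1 and (a1 or not a1) and not a3
= a4 and (a4 or not a3) or not a1 and (a1 or not a1) and not a3   (idempotence)
= a4 or not a1 and (a1 or not a1) and not a3   (absorption)
= a4 or not a1 and not a3   (complement / identity)

a4 or not a1 and not a3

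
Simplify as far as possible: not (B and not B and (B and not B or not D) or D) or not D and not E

not (B and not B and (B and not B or not D) or D) or not D and not E
= not (B and not B or D) or not D and not E   (absorption)
= not D or not D and not E   (complement / identity)
= not D   (absorption)

not D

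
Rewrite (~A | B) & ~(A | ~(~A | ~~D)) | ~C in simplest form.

(~A | B) & ~(A | ~(~A | ~~D)) | ~C
= (~A | B) & ~(A | A & ~D) | ~C
= (~A | B) & ~A | ~C
= ~A | ~C

~A | ~C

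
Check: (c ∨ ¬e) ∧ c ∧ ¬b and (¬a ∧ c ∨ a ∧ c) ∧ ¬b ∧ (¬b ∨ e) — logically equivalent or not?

Yes

E1: (c ∨ ¬e) ∧ c ∧ ¬b
    = c ∧ ¬b   (absorption)
E2: (¬a ∧ c ∨ a ∧ c) ∧ ¬b ∧ (¬b ∨ e)
    = c ∧ ¬b ∧ (¬b ∨ e)   (distribution)
    = c ∧ ¬b   (absorption)
Both reduce to c ∧ ¬b, so they are equivalent.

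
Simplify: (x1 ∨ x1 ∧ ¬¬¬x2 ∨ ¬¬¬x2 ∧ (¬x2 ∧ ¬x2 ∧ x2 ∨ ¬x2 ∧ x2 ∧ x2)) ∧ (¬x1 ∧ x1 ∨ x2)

x1 ∧ x2

(x1 ∨ x1 ∧ ¬¬¬x2 ∨ ¬¬¬x2 ∧ (¬x2 ∧ ¬x2 ∧ x2 ∨ ¬x2 ∧ x2 ∧ x2)) ∧ (¬x1 ∧ x1 ∨ x2)
= (x1 ∨ (x1 ∨ ¬x2 ∧ ¬x2 ∧ x2 ∨ ¬x2 ∧ x2 ∧ x2) ∧ ¬¬¬x2) ∧ (¬x1 ∧ x1 ∨ x2)   (distribution)
= (x1 ∨ (x1 ∨ ¬x2 ∧ x2) ∧ ¬¬¬x2) ∧ (¬x1 ∧ x1 ∨ x2)   (distribution)
= (x1 ∨ (x1 ∨ ¬x2 ∧ x2) ∧ ¬¬¬x2) ∧ x2   (complement / identity)
= (x1 ∨ x1 ∧ ¬¬¬x2) ∧ x2   (complement / identity)
= (x1 ∨ x1 ∧ ¬x2) ∧ x2   (double negation)
= x1 ∧ x2   (absorption)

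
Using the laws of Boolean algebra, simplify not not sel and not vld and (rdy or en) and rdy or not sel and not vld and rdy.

not vld and rdy

not not sel and not vld and (rdy or en) and rdy or not sel and not vld and rdy
= not not sel and not vld and rdy or not sel and not vld and rdy
= sel and not vld and rdy or not sel and not vld and rdy
= not vld and rdy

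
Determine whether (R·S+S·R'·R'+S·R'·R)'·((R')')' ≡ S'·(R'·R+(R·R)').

Yes

E1: (R·S+S·R'·R'+S·R'·R)'·((R')')'
    = (R·S+S·R')'·((R')')'   — distribution
    = S'·((R')')'   — distribution
    = S'·R'   — double negation
E2: S'·(R'·R+(R·R)')
    = S'·(R·R)'   — complement / identity
    = S'·R'   — idempotence
Both reduce to S'·R', so they are equivalent.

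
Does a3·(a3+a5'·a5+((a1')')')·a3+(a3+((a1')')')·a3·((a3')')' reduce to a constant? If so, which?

no

a3·(a3+a5'·a5+((a1')')')·a3+(a3+((a1')')')·a3·((a3')')'
= a3·(a3+((a1')')')·a3+(a3+((a1')')')·a3·((a3')')'   — complement / identity
= a3·(a3+((a1')')')·a3+(a3+((a1')')')·a3·a3'   — double negation
= (a3+((a1')')')·a3   — distribution
= (a3+a1')·a3   — double negation
= a3   — absorption
This depends on a3, so it is not a constant.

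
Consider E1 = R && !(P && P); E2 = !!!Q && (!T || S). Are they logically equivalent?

E1: R && !(P && P)
    = R && !P   — idempotence
E2: !!!Q && (!T || S)
    = !Q && (!T || S)   — double negation
These differ: at P=0, Q=0, R=0, S=1, T=0, E1 = 0 but E2 = 1.

No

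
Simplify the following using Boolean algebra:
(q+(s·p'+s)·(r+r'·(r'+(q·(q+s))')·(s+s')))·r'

(q+(s·p'+s)·(r+r'·(r'+(q·(q+s))')·(s+s')))·r'
= (q+s·(r+r'·(r'+(q·(q+s))')·(s+s')))·r'   (absorption)
= (q+s·(r+r'·(r'+(q·(q+s))')))·r'   (complement / identity)
= (q+s·(r+r'·(r'+q')))·r'   (absorption)
= (q+s·(r+r'))·r'   (absorption)
= (q+s)·r'   (complement / identity)

(q+s)·r'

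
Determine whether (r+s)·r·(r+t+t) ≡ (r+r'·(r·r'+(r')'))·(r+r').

Yes

E1: (r+s)·r·(r+t+t)
    = r·(r+t+t)   — absorption
    = r·(r+t)   — idempotence
    = r   — absorption
E2: (r+r'·(r·r'+(r')'))·(r+r')
    = r+r'·(r·r'+(r')')   — complement / identity
    = r+r'·(r·r'+r)   — double negation
    = r+r'·r   — complement / identity
    = r   — complement / identity
Both reduce to r, so they are equivalent.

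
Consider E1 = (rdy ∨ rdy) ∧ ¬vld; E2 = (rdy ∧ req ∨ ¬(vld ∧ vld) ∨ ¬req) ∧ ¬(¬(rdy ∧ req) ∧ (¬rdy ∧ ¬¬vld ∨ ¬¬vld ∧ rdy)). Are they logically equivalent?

E1: (rdy ∨ rdy) ∧ ¬vld
    = rdy ∧ ¬vld   (idempotence)
E2: (rdy ∧ req ∨ ¬(vld ∧ vld) ∨ ¬req) ∧ ¬(¬(rdy ∧ req) ∧ (¬rdy ∧ ¬¬vld ∨ ¬¬vld ∧ rdy))
    = (rdy ∧ req ∨ ¬vld ∨ ¬req) ∧ ¬(¬(rdy ∧ req) ∧ (¬rdy ∧ ¬¬vld ∨ ¬¬vld ∧ rdy))   (idempotence)
    = (rdy ∧ req ∨ ¬vld ∨ ¬req) ∧ ¬(¬(rdy ∧ req) ∧ ¬¬vld)   (distribution)
    = (rdy ∧ req ∨ ¬vld ∨ ¬req) ∧ (rdy ∧ req ∨ ¬vld)   (De Morgan)
    = rdy ∧ req ∨ ¬vld   (absorption)
These differ: at rdy=0, req=1, vld=0, E1 = 0 but E2 = 1.

No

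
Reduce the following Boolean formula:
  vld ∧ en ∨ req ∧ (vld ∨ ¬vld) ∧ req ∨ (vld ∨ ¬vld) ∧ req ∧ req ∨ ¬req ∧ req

vld ∧ en ∨ req

vld ∧ en ∨ req ∧ (vld ∨ ¬vld) ∧ req ∨ (vld ∨ ¬vld) ∧ req ∧ req ∨ ¬req ∧ req
= vld ∧ en ∨ (vld ∨ ¬vld) ∧ req ∧ (req ∨ req) ∨ ¬req ∧ req   [distribution]
= vld ∧ en ∨ (vld ∨ ¬vld) ∧ req ∧ req ∨ ¬req ∧ req   [idempotence]
= vld ∧ en ∨ req ∧ req ∨ ¬req ∧ req   [complement / identity]
= vld ∧ en ∨ req   [distribution]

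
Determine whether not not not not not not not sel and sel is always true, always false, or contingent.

not not not not not not not sel and sel
= not not not not not sel and sel   (double negation)
= not not not sel and sel   (double negation)
= not sel and sel   (double negation)
= False   (complement)

always false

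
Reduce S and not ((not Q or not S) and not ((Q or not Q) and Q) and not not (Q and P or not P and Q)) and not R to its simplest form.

S and not ((not Q or not S) and not ((Q or not Q) and Q) and not not (Q and P or not P and Q)) and not R
= S and not ((not Q or not S) and not ((Q or not Q) and Q) and not not Q) and not R   — distribution
= S and not ((not Q or not S) and not Q and not not Q) and not R   — complement / identity
= S and not (not Q and not not Q) and not R   — absorption
= S and (Q or not Q) and not R   — De Morgan
= S and not R   — complement / identity

S and not R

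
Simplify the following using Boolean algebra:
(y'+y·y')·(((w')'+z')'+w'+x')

(y'+y·y')·(((w')'+z')'+w'+x')
= (y'+y·y')·(w'·z+w'+x')   — De Morgan
= (y'+y·y')·(w'+x')   — absorption
= y'·(w'+x')   — complement / identity

y'·(w'+x')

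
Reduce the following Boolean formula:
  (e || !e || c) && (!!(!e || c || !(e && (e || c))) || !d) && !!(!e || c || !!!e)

!e || c

(e || !e || c) && (!!(!e || c || !(e && (e || c))) || !d) && !!(!e || c || !!!e)
= (e || !e || c) && (!!(!e || c || !e) || !d) && !!(!e || c || !!!e)   (absorption)
= (e || !e || c) && (!!(!e || c || !e) || !d) && !!(!e || c || !e)   (double negation)
= (e || !e || c) && !!(!e || c || !e)   (absorption)
= (e || !e || c) && (!e || c || !e)   (double negation)
= !e || c || e && !e   (distribution)
= !e || c   (complement / identity)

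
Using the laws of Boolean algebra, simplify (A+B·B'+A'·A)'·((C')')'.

A'·C'

(A+B·B'+A'·A)'·((C')')'
= (A+A'·A)'·((C')')'   (complement / identity)
= (A+A'·A)'·C'   (double negation)
= A'·C'   (complement / identity)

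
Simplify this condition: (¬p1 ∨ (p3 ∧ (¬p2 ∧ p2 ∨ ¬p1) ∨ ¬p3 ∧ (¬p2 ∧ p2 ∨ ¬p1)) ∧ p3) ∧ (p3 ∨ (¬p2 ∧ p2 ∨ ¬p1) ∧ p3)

¬p1 ∧ p3

(¬p1 ∨ (p3 ∧ (¬p2 ∧ p2 ∨ ¬p1) ∨ ¬p3 ∧ (¬p2 ∧ p2 ∨ ¬p1)) ∧ p3) ∧ (p3 ∨ (¬p2 ∧ p2 ∨ ¬p1) ∧ p3)
= (¬p1 ∨ (¬p2 ∧ p2 ∨ ¬p1) ∧ p3) ∧ (p3 ∨ (¬p2 ∧ p2 ∨ ¬p1) ∧ p3)   (distribution)
= (¬p2 ∧ p2 ∨ ¬p1) ∧ p3 ∨ ¬p1 ∧ p3   (distribution)
= ¬p1 ∧ p3 ∨ ¬p1 ∧ p3   (complement / identity)
= ¬p1 ∧ p3   (idempotence)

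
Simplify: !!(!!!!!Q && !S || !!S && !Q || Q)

true

!!(!!!!!Q && !S || !!S && !Q || Q)
= !!(!!!!!Q && !S || S && !Q || Q)   (double negation)
= !!(!!!Q && !S || S && !Q || Q)   (double negation)
= !!(!Q && !S || S && !Q || Q)   (double negation)
= !Q && !S || S && !Q || Q   (double negation)
= !Q || Q   (distribution)
= true   (complement)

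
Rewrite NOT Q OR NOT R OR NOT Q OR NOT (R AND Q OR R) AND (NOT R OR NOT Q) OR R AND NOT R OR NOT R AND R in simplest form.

NOT Q OR NOT R

NOT Q OR NOT R OR NOT Q OR NOT (R AND Q OR R) AND (NOT R OR NOT Q) OR R AND NOT R OR NOT R AND R
= NOT Q OR NOT R OR NOT Q OR NOT R AND (NOT R OR NOT Q) OR R AND NOT R OR NOT R AND R
= NOT Q OR NOT R OR NOT Q OR NOT R AND (NOT R OR NOT Q) OR R AND NOT R
= NOT Q OR NOT R OR NOT Q OR NOT R AND (NOT R OR NOT Q)
= NOT Q OR NOT R OR NOT Q OR NOT R
= NOT Q OR NOT R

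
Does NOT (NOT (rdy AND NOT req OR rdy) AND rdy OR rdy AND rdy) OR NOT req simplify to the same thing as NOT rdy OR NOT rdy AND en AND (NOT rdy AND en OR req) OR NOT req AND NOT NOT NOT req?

Yes

E1: NOT (NOT (rdy AND NOT req OR rdy) AND rdy OR rdy AND rdy) OR NOT req
    = NOT (NOT rdy AND rdy OR rdy AND rdy) OR NOT req   [absorption]
    = NOT rdy OR NOT req   [distribution]
E2: NOT rdy OR NOT rdy AND en AND (NOT rdy AND en OR req) OR NOT req AND NOT NOT NOT req
    = NOT rdy OR NOT rdy AND en OR NOT req AND NOT NOT NOT req   [absorption]
    = NOT rdy OR NOT rdy AND en OR NOT req AND NOT req   [double negation]
    = NOT rdy OR NOT rdy AND en OR NOT req   [idempotence]
    = NOT rdy OR NOT req   [absorption]
Both reduce to NOT rdy OR NOT req, so they are equivalent.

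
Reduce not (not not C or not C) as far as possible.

False

not (not not C or not C)
= not C and C   — De Morgan
= False   — complement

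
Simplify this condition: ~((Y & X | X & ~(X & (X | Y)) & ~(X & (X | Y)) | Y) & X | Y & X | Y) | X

~Y | X

~((Y & X | X & ~(X & (X | Y)) & ~(X & (X | Y)) | Y) & X | Y & X | Y) | X
= ~((Y & X | X & ~(X & (X | Y)) | Y) & X | Y & X | Y) | X   (idempotence)
= ~((Y & X | X & ~X | Y) & X | Y & X | Y) | X   (absorption)
= ~((Y & X | Y) & X | Y & X | Y) | X   (complement / identity)
= ~(Y & X | Y) | X   (absorption)
= ~Y | X   (absorption)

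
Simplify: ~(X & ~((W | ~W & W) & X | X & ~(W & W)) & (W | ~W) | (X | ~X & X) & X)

~(X & ~((W | ~W & W) & X | X & ~(W & W)) & (W | ~W) | (X | ~X & X) & X)
= ~(X & ~(W & X | X & ~(W & W)) & (W | ~W) | (X | ~X & X) & X)   [complement / identity]
= ~(X & ~(W & X | X & ~(W & W)) & (W | ~W) | X & X)   [complement / identity]
= ~(X & ~(W & X | X & ~W) & (W | ~W) | X & X)   [idempotence]
= ~(X & ~X & (W | ~W) | X & X)   [distribution]
= ~(X & ~X | X & X)   [complement / identity]
= ~X   [distribution]

~X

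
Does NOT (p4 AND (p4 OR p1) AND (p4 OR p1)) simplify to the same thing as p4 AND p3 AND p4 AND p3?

E1: NOT (p4 AND (p4 OR p1) AND (p4 OR p1))
    = NOT (p4 AND (p4 OR p1))   (idempotence)
    = NOT p4   (absorption)
E2: p4 AND p3 AND p4 AND p3
    = p4 AND p3   (idempotence)
These differ: at p1=0, p3=0, p4=0, E1 = 1 but E2 = 0.

No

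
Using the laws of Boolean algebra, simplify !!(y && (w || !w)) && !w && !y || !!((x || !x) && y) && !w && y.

y && !w

!!(y && (w || !w)) && !w && !y || !!((x || !x) && y) && !w && y
= !!(y && (w || !w)) && !w && !y || !!y && !w && y   [complement / identity]
= !!y && !w && !y || !!y && !w && y   [complement / identity]
= !!y && !w   [distribution]
= y && !w   [double negation]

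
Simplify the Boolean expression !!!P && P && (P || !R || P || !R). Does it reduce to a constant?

false

!!!P && P && (P || !R || P || !R)
= !!!P && P && (P || !R)
= !!!P && P
= !P && P
= false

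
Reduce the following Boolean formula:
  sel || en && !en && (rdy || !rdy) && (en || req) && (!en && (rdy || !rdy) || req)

sel || en && !en && (rdy || !rdy) && (en || req) && (!en && (rdy || !rdy) || req)
= sel || en && !en && (rdy || !rdy) && (en && !en && (rdy || !rdy) || req)   [distribution]
= sel || en && !en && (rdy || !rdy)   [absorption]
= sel || en && !en   [complement / identity]
= sel   [complement / identity]

sel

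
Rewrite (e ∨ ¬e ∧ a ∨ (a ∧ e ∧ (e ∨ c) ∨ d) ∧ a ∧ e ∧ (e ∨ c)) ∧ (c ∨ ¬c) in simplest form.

(e ∨ ¬e ∧ a ∨ (a ∧ e ∧ (e ∨ c) ∨ d) ∧ a ∧ e ∧ (e ∨ c)) ∧ (c ∨ ¬c)
= (e ∨ ¬e ∧ a ∨ a ∧ e ∧ (e ∨ c)) ∧ (c ∨ ¬c)   [absorption]
= e ∨ ¬e ∧ a ∨ a ∧ e ∧ (e ∨ c)   [complement / identity]
= e ∨ ¬e ∧ a ∨ a ∧ e   [absorption]
= e ∨ a   [distribution]

e ∨ a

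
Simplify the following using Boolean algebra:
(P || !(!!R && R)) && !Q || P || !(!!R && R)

(P || !(!!R && R)) && !Q || P || !(!!R && R)
= P || !(!!R && R)
= P || !(R && R)
= P || !R

P || !R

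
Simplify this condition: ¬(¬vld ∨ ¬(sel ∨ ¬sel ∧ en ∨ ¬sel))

vld

¬(¬vld ∨ ¬(sel ∨ ¬sel ∧ en ∨ ¬sel))
= ¬(¬vld ∨ ¬(sel ∨ ¬sel))   [absorption]
= vld ∧ (sel ∨ ¬sel)   [De Morgan]
= vld   [complement / identity]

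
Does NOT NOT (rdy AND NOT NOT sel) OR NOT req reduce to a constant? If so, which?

no

NOT NOT (rdy AND NOT NOT sel) OR NOT req
= rdy AND NOT NOT sel OR NOT req   (double negation)
= rdy AND sel OR NOT req   (double negation)
This depends on rdy, req, sel, so it is not a constant.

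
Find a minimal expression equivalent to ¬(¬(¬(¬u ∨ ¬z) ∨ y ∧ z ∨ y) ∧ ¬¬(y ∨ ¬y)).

u ∧ z ∨ y

¬(¬(¬(¬u ∨ ¬z) ∨ y ∧ z ∨ y) ∧ ¬¬(y ∨ ¬y))
= ¬(¬(¬(¬u ∨ ¬z) ∨ y ∧ z ∨ y) ∧ (y ∨ ¬y))
= ¬(¬(¬(¬u ∨ ¬z) ∨ y) ∧ (y ∨ ¬y))
= ¬¬(¬(¬u ∨ ¬z) ∨ y)
= ¬¬(u ∧ z ∨ y)
= u ∧ z ∨ y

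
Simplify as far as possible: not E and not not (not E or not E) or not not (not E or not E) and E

not E

not E and not not (not E or not E) or not not (not E or not E) and E
= not not (not E or not E)   (distribution)
= not not not E   (idempotence)
= not E   (double negation)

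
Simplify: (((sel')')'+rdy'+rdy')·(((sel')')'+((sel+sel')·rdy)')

sel'+rdy'

(((sel')')'+rdy'+rdy')·(((sel')')'+((sel+sel')·rdy)')
= (((sel')')'+rdy'+rdy')·(((sel')')'+rdy')
= ((sel')')'+rdy'
= sel'+rdy'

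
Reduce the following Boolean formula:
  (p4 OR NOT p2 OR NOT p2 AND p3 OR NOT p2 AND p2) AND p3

(p4 OR NOT p2 OR NOT p2 AND p3 OR NOT p2 AND p2) AND p3
= (p4 OR NOT p2 OR NOT p2 AND p2) AND p3   (absorption)
= (p4 OR NOT p2) AND p3   (complement / identity)

(p4 OR NOT p2) AND p3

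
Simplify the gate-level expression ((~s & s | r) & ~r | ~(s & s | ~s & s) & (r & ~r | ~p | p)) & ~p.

((~s & s | r) & ~r | ~(s & s | ~s & s) & (r & ~r | ~p | p)) & ~p
= (r & ~r | ~(s & s | ~s & s) & (r & ~r | ~p | p)) & ~p   [complement / identity]
= (r & ~r | ~(s & s | ~s & s) & (~p | p)) & ~p   [complement / identity]
= (r & ~r | ~s & (~p | p)) & ~p   [distribution]
= ~s & (~p | p) & ~p   [complement / identity]
= ~s & ~p   [complement / identity]

~s & ~p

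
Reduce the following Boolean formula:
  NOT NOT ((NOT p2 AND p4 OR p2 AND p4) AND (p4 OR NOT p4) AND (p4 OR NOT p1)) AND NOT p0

p4 AND NOT p0

NOT NOT ((NOT p2 AND p4 OR p2 AND p4) AND (p4 OR NOT p4) AND (p4 OR NOT p1)) AND NOT p0
= (NOT p2 AND p4 OR p2 AND p4) AND (p4 OR NOT p4) AND (p4 OR NOT p1) AND NOT p0   (double negation)
= (NOT p2 AND p4 OR p2 AND p4) AND (p4 OR NOT p1) AND NOT p0   (complement / identity)
= p4 AND (p4 OR NOT p1) AND NOT p0   (distribution)
= p4 AND NOT p0   (absorption)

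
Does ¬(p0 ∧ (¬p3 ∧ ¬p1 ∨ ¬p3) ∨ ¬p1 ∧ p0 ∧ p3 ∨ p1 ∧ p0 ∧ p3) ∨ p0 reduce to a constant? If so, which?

¬(p0 ∧ (¬p3 ∧ ¬p1 ∨ ¬p3) ∨ ¬p1 ∧ p0 ∧ p3 ∨ p1 ∧ p0 ∧ p3) ∨ p0
= ¬(p0 ∧ (¬p3 ∧ ¬p1 ∨ ¬p3) ∨ p0 ∧ p3) ∨ p0   (distribution)
= ¬(p0 ∧ ¬p3 ∨ p0 ∧ p3) ∨ p0   (absorption)
= ¬p0 ∨ p0   (distribution)
= True   (complement)

yes, True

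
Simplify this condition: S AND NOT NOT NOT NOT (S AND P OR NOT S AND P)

S AND NOT NOT NOT NOT (S AND P OR NOT S AND P)
= S AND NOT NOT NOT NOT P   — distribution
= S AND NOT NOT P   — double negation
= S AND P   — double negation

S AND P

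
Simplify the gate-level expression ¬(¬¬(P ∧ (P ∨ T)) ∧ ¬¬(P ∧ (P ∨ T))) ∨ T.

¬(¬¬(P ∧ (P ∨ T)) ∧ ¬¬(P ∧ (P ∨ T))) ∨ T
= ¬¬¬(P ∧ (P ∨ T)) ∨ T
= ¬(P ∧ (P ∨ T)) ∨ T
= ¬P ∨ T

¬P ∨ T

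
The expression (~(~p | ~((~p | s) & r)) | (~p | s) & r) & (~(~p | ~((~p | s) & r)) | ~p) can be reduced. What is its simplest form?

(~(~p | ~((~p | s) & r)) | (~p | s) & r) & (~(~p | ~((~p | s) & r)) | ~p)
= ~(~p | ~((~p | s) & r)) | (~p | s) & r & ~p   — distribution
= p & (~p | s) & r | (~p | s) & r & ~p   — De Morgan
= (~p | s) & r   — distribution

(~p | s) & r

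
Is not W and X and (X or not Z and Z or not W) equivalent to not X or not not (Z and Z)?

E1: not W and X and (X or not Z and Z or not W)
    = not W and X and (X or not W)   (complement / identity)
    = not W and X   (absorption)
E2: not X or not not (Z and Z)
    = not X or Z and Z   (double negation)
    = not X or Z   (idempotence)
These differ: at W=1, X=0, Z=1, E1 = 0 but E2 = 1.

No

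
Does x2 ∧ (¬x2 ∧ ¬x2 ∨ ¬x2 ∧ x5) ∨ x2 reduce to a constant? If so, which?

no

x2 ∧ (¬x2 ∧ ¬x2 ∨ ¬x2 ∧ x5) ∨ x2
= x2 ∧ ¬x2 ∧ (¬x2 ∨ x5) ∨ x2   [distribution]
= x2 ∧ ¬x2 ∨ x2   [absorption]
= x2   [complement / identity]
This depends on x2, so it is not a constant.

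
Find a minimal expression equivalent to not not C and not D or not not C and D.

not not C and not D or not not C and D
= not not C
= C

C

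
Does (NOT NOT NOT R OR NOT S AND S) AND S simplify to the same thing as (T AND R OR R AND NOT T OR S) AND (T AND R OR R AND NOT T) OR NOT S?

E1: (NOT NOT NOT R OR NOT S AND S) AND S
    = NOT NOT NOT R AND S   (complement / identity)
    = NOT R AND S   (double negation)
E2: (T AND R OR R AND NOT T OR S) AND (T AND R OR R AND NOT T) OR NOT S
    = T AND R OR R AND NOT T OR NOT S   (absorption)
    = R OR NOT S   (distribution)
These differ: at R=0, S=0, T=0, E1 = 0 but E2 = 1.

No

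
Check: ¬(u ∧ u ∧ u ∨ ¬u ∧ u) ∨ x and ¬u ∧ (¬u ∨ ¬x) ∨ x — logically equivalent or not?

Yes

E1: ¬(u ∧ u ∧ u ∨ ¬u ∧ u) ∨ x
    = ¬(u ∧ u ∨ ¬u ∧ u) ∨ x
    = ¬u ∨ x
E2: ¬u ∧ (¬u ∨ ¬x) ∨ x
    = ¬u ∨ x
Both reduce to ¬u ∨ x, so they are equivalent.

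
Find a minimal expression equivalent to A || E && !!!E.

A

A || E && !!!E
= A || E && !E   [double negation]
= A   [complement / identity]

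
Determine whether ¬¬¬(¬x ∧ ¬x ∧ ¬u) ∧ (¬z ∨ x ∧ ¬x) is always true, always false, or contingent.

¬¬¬(¬x ∧ ¬x ∧ ¬u) ∧ (¬z ∨ x ∧ ¬x)
= ¬¬¬(¬x ∧ ¬u) ∧ (¬z ∨ x ∧ ¬x)
= ¬(¬x ∧ ¬u) ∧ (¬z ∨ x ∧ ¬x)
= ¬(¬x ∧ ¬u) ∧ ¬z
= (x ∨ u) ∧ ¬z
This depends on u, x, z, so it is not a constant.

contingent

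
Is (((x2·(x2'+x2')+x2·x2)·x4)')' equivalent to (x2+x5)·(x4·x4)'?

E1: (((x2·(x2'+x2')+x2·x2)·x4)')'
    = (((x2·x2'+x2·x2)·x4)')'
    = (x2·x2'+x2·x2)·x4
    = x2·x4
E2: (x2+x5)·(x4·x4)'
    = (x2+x5)·x4'
These differ: at x2=1, x4=0, x5=1, E1 = 0 but E2 = 1.

No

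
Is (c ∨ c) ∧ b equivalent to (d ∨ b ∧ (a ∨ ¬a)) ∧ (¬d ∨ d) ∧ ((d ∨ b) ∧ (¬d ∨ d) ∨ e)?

E1: (c ∨ c) ∧ b
    = c ∧ b   [idempotence]
E2: (d ∨ b ∧ (a ∨ ¬a)) ∧ (¬d ∨ d) ∧ ((d ∨ b) ∧ (¬d ∨ d) ∨ e)
    = (d ∨ b) ∧ (¬d ∨ d) ∧ ((d ∨ b) ∧ (¬d ∨ d) ∨ e)   [complement / identity]
    = (d ∨ b) ∧ (¬d ∨ d)   [absorption]
    = d ∨ b   [complement / identity]
These differ: at a=0, b=0, c=0, d=1, e=0, E1 = 0 but E2 = 1.

No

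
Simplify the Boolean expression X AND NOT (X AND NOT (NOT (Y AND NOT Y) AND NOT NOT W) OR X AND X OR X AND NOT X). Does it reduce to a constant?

FALSE

X AND NOT (X AND NOT (NOT (Y AND NOT Y) AND NOT NOT W) OR X AND X OR X AND NOT X)
= X AND NOT (X AND (Y AND NOT Y OR NOT W) OR X AND X OR X AND NOT X)   [De Morgan]
= X AND NOT (X AND (Y AND NOT Y OR NOT W) OR X)   [distribution]
= X AND NOT (X AND NOT W OR X)   [complement / identity]
= X AND NOT X   [absorption]
= FALSE   [complement]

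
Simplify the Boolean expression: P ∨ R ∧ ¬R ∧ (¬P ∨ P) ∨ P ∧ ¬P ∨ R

P ∨ R

P ∨ R ∧ ¬R ∧ (¬P ∨ P) ∨ P ∧ ¬P ∨ R
= P ∨ R ∧ ¬R ∧ (¬P ∨ P) ∨ R   — complement / identity
= P ∨ R ∧ ¬R ∨ R   — complement / identity
= P ∨ R   — complement / identity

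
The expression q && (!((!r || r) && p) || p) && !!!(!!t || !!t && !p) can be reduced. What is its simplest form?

q && !t

q && (!((!r || r) && p) || p) && !!!(!!t || !!t && !p)
= q && (!((!r || r) && p) || p) && !(!!t || !!t && !p)   [double negation]
= q && (!p || p) && !(!!t || !!t && !p)   [complement / identity]
= q && (!p || p) && !!!t   [absorption]
= q && (!p || p) && !t   [double negation]
= q && !t   [complement / identity]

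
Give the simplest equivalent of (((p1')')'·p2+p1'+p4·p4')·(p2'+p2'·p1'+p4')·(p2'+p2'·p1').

(((p1')')'·p2+p1'+p4·p4')·(p2'+p2'·p1'+p4')·(p2'+p2'·p1')
= (((p1')')'·p2+p1'+p4·p4')·(p2'+p2'·p1')   (absorption)
= (((p1')')'·p2+p1')·(p2'+p2'·p1')   (complement / identity)
= (p1'·p2+p1')·(p2'+p2'·p1')   (double negation)
= (p1'·p2+p1')·p2'   (absorption)
= p1'·p2'   (absorption)

p1'·p2'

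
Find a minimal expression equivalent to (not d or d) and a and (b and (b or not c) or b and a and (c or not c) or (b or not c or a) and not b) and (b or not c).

a and (b or not c)

(not d or d) and a and (b and (b or not c) or b and a and (c or not c) or (b or not c or a) and not b) and (b or not c)
= (not d or d) and a and (b and (b or not c) or b and a or (b or not c or a) and not b) and (b or not c)
= a and (b and (b or not c) or b and a or (b or not c or a) and not b) and (b or not c)
= a and (b and (b or not c or a) or (b or not c or a) and not b) and (b or not c)
= a and (b or not c or a) and (b or not c)
= a and (b or not c)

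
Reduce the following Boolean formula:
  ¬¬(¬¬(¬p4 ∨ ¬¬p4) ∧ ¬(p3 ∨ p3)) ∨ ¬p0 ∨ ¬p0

¬¬(¬¬(¬p4 ∨ ¬¬p4) ∧ ¬(p3 ∨ p3)) ∨ ¬p0 ∨ ¬p0
= ¬¬(¬(p4 ∧ ¬p4) ∧ ¬(p3 ∨ p3)) ∨ ¬p0 ∨ ¬p0
= ¬(p4 ∧ ¬p4 ∨ p3 ∨ p3) ∨ ¬p0 ∨ ¬p0
= ¬(p3 ∨ p3) ∨ ¬p0 ∨ ¬p0
= ¬p3 ∨ ¬p0 ∨ ¬p0
= ¬p3 ∨ ¬p0

¬p3 ∨ ¬p0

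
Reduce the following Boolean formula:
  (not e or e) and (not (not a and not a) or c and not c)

a

(not e or e) and (not (not a and not a) or c and not c)
= (not e or e) and not (not a and not a)   (complement / identity)
= (not e or e) and (a or a)   (De Morgan)
= (not e or e) and a   (idempotence)
= a   (complement / identity)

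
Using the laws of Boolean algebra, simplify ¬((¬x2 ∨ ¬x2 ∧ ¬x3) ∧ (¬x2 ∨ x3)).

x2

¬((¬x2 ∨ ¬x2 ∧ ¬x3) ∧ (¬x2 ∨ x3))
= ¬(¬x2 ∧ (¬x2 ∨ x3))   — absorption
= ¬¬x2   — absorption
= x2   — double negation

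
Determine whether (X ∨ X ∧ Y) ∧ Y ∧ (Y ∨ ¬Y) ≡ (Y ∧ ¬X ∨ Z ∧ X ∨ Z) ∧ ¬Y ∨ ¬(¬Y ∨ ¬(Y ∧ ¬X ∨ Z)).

E1: (X ∨ X ∧ Y) ∧ Y ∧ (Y ∨ ¬Y)
    = X ∧ Y ∧ (Y ∨ ¬Y)   [absorption]
    = X ∧ Y   [complement / identity]
E2: (Y ∧ ¬X ∨ Z ∧ X ∨ Z) ∧ ¬Y ∨ ¬(¬Y ∨ ¬(Y ∧ ¬X ∨ Z))
    = (Y ∧ ¬X ∨ Z) ∧ ¬Y ∨ ¬(¬Y ∨ ¬(Y ∧ ¬X ∨ Z))   [absorption]
    = (Y ∧ ¬X ∨ Z) ∧ ¬Y ∨ Y ∧ (Y ∧ ¬X ∨ Z)   [De Morgan]
    = Y ∧ ¬X ∨ Z   [distribution]
These differ: at X=0, Y=1, Z=1, E1 = 0 but E2 = 1.

No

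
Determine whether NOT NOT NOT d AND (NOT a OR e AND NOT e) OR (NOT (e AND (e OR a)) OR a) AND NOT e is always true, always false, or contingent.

contingent

NOT NOT NOT d AND (NOT a OR e AND NOT e) OR (NOT (e AND (e OR a)) OR a) AND NOT e
= NOT NOT NOT d AND (NOT a OR e AND NOT e) OR (NOT e OR a) AND NOT e
= NOT d AND (NOT a OR e AND NOT e) OR (NOT e OR a) AND NOT e
= NOT d AND NOT a OR (NOT e OR a) AND NOT e
= NOT d AND NOT a OR NOT e
This depends on a, d, e, so it is not a constant.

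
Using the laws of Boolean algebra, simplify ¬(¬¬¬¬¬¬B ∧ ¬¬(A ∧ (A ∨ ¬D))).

¬(¬¬¬¬¬¬B ∧ ¬¬(A ∧ (A ∨ ¬D)))
= ¬(¬¬¬¬¬¬B ∧ ¬¬A)   — absorption
= ¬(¬¬¬¬B ∧ ¬¬A)   — double negation
= ¬(¬¬B ∧ ¬¬A)   — double negation
= ¬B ∨ ¬A   — De Morgan

¬B ∨ ¬A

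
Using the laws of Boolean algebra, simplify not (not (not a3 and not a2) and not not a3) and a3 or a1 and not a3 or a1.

a1

not (not (not a3 and not a2) and not not a3) and a3 or a1 and not a3 or a1
= (not a3 and not a2 or not a3) and a3 or a1 and not a3 or a1   [De Morgan]
= not a3 and a3 or a1 and not a3 or a1   [absorption]
= a1 and not a3 or a1   [complement / identity]
= a1   [absorption]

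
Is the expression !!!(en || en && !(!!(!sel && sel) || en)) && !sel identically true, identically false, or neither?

neither

!!!(en || en && !(!!(!sel && sel) || en)) && !sel
= !!!(en || en && !(!sel && sel || en)) && !sel   — double negation
= !!!(en || en && !en) && !sel   — complement / identity
= !!!en && !sel   — complement / identity
= !en && !sel   — double negation
This depends on en, sel, so it is not a constant.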